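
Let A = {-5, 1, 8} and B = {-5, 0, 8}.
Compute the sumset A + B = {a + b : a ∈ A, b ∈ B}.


A + B = {a + b : a ∈ A, b ∈ B}.
Enumerate all |A|·|B| = 3·3 = 9 pairs (a, b) and collect distinct sums.
a = -5: -5+-5=-10, -5+0=-5, -5+8=3
a = 1: 1+-5=-4, 1+0=1, 1+8=9
a = 8: 8+-5=3, 8+0=8, 8+8=16
Collecting distinct sums: A + B = {-10, -5, -4, 1, 3, 8, 9, 16}
|A + B| = 8

A + B = {-10, -5, -4, 1, 3, 8, 9, 16}


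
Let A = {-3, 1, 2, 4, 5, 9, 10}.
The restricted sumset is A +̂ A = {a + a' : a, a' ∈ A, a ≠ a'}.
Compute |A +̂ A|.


Restricted sumset: A +̂ A = {a + a' : a ∈ A, a' ∈ A, a ≠ a'}.
Equivalently, take A + A and drop any sum 2a that is achievable ONLY as a + a for a ∈ A (i.e. sums representable only with equal summands).
Enumerate pairs (a, a') with a < a' (symmetric, so each unordered pair gives one sum; this covers all a ≠ a'):
  -3 + 1 = -2
  -3 + 2 = -1
  -3 + 4 = 1
  -3 + 5 = 2
  -3 + 9 = 6
  -3 + 10 = 7
  1 + 2 = 3
  1 + 4 = 5
  1 + 5 = 6
  1 + 9 = 10
  1 + 10 = 11
  2 + 4 = 6
  2 + 5 = 7
  2 + 9 = 11
  2 + 10 = 12
  4 + 5 = 9
  4 + 9 = 13
  4 + 10 = 14
  5 + 9 = 14
  5 + 10 = 15
  9 + 10 = 19
Collected distinct sums: {-2, -1, 1, 2, 3, 5, 6, 7, 9, 10, 11, 12, 13, 14, 15, 19}
|A +̂ A| = 16
(Reference bound: |A +̂ A| ≥ 2|A| - 3 for |A| ≥ 2, with |A| = 7 giving ≥ 11.)

|A +̂ A| = 16


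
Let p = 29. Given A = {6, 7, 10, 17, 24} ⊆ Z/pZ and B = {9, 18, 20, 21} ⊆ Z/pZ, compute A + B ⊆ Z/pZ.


Work in Z/29Z: reduce every sum a + b modulo 29.
Enumerate all 20 pairs:
a = 6: 6+9=15, 6+18=24, 6+20=26, 6+21=27
a = 7: 7+9=16, 7+18=25, 7+20=27, 7+21=28
a = 10: 10+9=19, 10+18=28, 10+20=1, 10+21=2
a = 17: 17+9=26, 17+18=6, 17+20=8, 17+21=9
a = 24: 24+9=4, 24+18=13, 24+20=15, 24+21=16
Distinct residues collected: {1, 2, 4, 6, 8, 9, 13, 15, 16, 19, 24, 25, 26, 27, 28}
|A + B| = 15 (out of 29 total residues).

A + B = {1, 2, 4, 6, 8, 9, 13, 15, 16, 19, 24, 25, 26, 27, 28}


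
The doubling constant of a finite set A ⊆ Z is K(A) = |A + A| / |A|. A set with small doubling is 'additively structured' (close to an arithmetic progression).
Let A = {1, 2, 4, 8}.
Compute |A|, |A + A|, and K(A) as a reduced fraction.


|A| = 4.
Compute A + A by enumerating all 16 pairs.
A + A = {2, 3, 4, 5, 6, 8, 9, 10, 12, 16}, so |A + A| = 10.
K = |A + A| / |A| = 10/4 = 5/2 ≈ 2.5000.
Reference: AP of size 4 gives K = 7/4 ≈ 1.7500; a fully generic set of size 4 gives K ≈ 2.5000.

|A| = 4, |A + A| = 10, K = 10/4 = 5/2.


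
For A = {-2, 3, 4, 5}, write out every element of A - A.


A - A = {a - a' : a, a' ∈ A}.
Compute a - a' for each ordered pair (a, a'):
a = -2: -2--2=0, -2-3=-5, -2-4=-6, -2-5=-7
a = 3: 3--2=5, 3-3=0, 3-4=-1, 3-5=-2
a = 4: 4--2=6, 4-3=1, 4-4=0, 4-5=-1
a = 5: 5--2=7, 5-3=2, 5-4=1, 5-5=0
Collecting distinct values (and noting 0 appears from a-a):
A - A = {-7, -6, -5, -2, -1, 0, 1, 2, 5, 6, 7}
|A - A| = 11

A - A = {-7, -6, -5, -2, -1, 0, 1, 2, 5, 6, 7}


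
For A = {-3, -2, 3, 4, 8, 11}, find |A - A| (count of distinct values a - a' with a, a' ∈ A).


A - A = {a - a' : a, a' ∈ A}; |A| = 6.
Bounds: 2|A|-1 ≤ |A - A| ≤ |A|² - |A| + 1, i.e. 11 ≤ |A - A| ≤ 31.
Note: 0 ∈ A - A always (from a - a). The set is symmetric: if d ∈ A - A then -d ∈ A - A.
Enumerate nonzero differences d = a - a' with a > a' (then include -d):
Positive differences: {1, 3, 4, 5, 6, 7, 8, 10, 11, 13, 14}
Full difference set: {0} ∪ (positive diffs) ∪ (negative diffs).
|A - A| = 1 + 2·11 = 23 (matches direct enumeration: 23).

|A - A| = 23


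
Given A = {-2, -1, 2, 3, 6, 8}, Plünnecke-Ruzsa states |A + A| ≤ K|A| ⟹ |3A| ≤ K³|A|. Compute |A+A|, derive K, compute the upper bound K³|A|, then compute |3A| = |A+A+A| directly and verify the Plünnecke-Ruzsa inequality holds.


|A| = 6.
Step 1: Compute A + A by enumerating all 36 pairs.
A + A = {-4, -3, -2, 0, 1, 2, 4, 5, 6, 7, 8, 9, 10, 11, 12, 14, 16}, so |A + A| = 17.
Step 2: Doubling constant K = |A + A|/|A| = 17/6 = 17/6 ≈ 2.8333.
Step 3: Plünnecke-Ruzsa gives |3A| ≤ K³·|A| = (2.8333)³ · 6 ≈ 136.4722.
Step 4: Compute 3A = A + A + A directly by enumerating all triples (a,b,c) ∈ A³; |3A| = 29.
Step 5: Check 29 ≤ 136.4722? Yes ✓.

K = 17/6, Plünnecke-Ruzsa bound K³|A| ≈ 136.4722, |3A| = 29, inequality holds.


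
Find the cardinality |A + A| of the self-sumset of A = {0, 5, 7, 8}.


A + A = {a + a' : a, a' ∈ A}; |A| = 4.
General bounds: 2|A| - 1 ≤ |A + A| ≤ |A|(|A|+1)/2, i.e. 7 ≤ |A + A| ≤ 10.
Lower bound 2|A|-1 is attained iff A is an arithmetic progression.
Enumerate sums a + a' for a ≤ a' (symmetric, so this suffices):
a = 0: 0+0=0, 0+5=5, 0+7=7, 0+8=8
a = 5: 5+5=10, 5+7=12, 5+8=13
a = 7: 7+7=14, 7+8=15
a = 8: 8+8=16
Distinct sums: {0, 5, 7, 8, 10, 12, 13, 14, 15, 16}
|A + A| = 10

|A + A| = 10


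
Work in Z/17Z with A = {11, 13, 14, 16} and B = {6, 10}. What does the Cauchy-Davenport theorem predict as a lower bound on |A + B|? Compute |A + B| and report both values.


Cauchy-Davenport: |A + B| ≥ min(p, |A| + |B| - 1) for A, B nonempty in Z/pZ.
|A| = 4, |B| = 2, p = 17.
CD lower bound = min(17, 4 + 2 - 1) = min(17, 5) = 5.
Compute A + B mod 17 directly:
a = 11: 11+6=0, 11+10=4
a = 13: 13+6=2, 13+10=6
a = 14: 14+6=3, 14+10=7
a = 16: 16+6=5, 16+10=9
A + B = {0, 2, 3, 4, 5, 6, 7, 9}, so |A + B| = 8.
Verify: 8 ≥ 5? Yes ✓.

CD lower bound = 5, actual |A + B| = 8.


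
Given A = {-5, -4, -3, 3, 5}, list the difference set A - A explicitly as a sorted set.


A - A = {a - a' : a, a' ∈ A}.
Compute a - a' for each ordered pair (a, a'):
a = -5: -5--5=0, -5--4=-1, -5--3=-2, -5-3=-8, -5-5=-10
a = -4: -4--5=1, -4--4=0, -4--3=-1, -4-3=-7, -4-5=-9
a = -3: -3--5=2, -3--4=1, -3--3=0, -3-3=-6, -3-5=-8
a = 3: 3--5=8, 3--4=7, 3--3=6, 3-3=0, 3-5=-2
a = 5: 5--5=10, 5--4=9, 5--3=8, 5-3=2, 5-5=0
Collecting distinct values (and noting 0 appears from a-a):
A - A = {-10, -9, -8, -7, -6, -2, -1, 0, 1, 2, 6, 7, 8, 9, 10}
|A - A| = 15

A - A = {-10, -9, -8, -7, -6, -2, -1, 0, 1, 2, 6, 7, 8, 9, 10}


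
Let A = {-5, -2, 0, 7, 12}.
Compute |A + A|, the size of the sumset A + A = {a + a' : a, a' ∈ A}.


A + A = {a + a' : a, a' ∈ A}; |A| = 5.
General bounds: 2|A| - 1 ≤ |A + A| ≤ |A|(|A|+1)/2, i.e. 9 ≤ |A + A| ≤ 15.
Lower bound 2|A|-1 is attained iff A is an arithmetic progression.
Enumerate sums a + a' for a ≤ a' (symmetric, so this suffices):
a = -5: -5+-5=-10, -5+-2=-7, -5+0=-5, -5+7=2, -5+12=7
a = -2: -2+-2=-4, -2+0=-2, -2+7=5, -2+12=10
a = 0: 0+0=0, 0+7=7, 0+12=12
a = 7: 7+7=14, 7+12=19
a = 12: 12+12=24
Distinct sums: {-10, -7, -5, -4, -2, 0, 2, 5, 7, 10, 12, 14, 19, 24}
|A + A| = 14

|A + A| = 14


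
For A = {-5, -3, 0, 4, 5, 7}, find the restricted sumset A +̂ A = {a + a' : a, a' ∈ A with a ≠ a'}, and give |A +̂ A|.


Restricted sumset: A +̂ A = {a + a' : a ∈ A, a' ∈ A, a ≠ a'}.
Equivalently, take A + A and drop any sum 2a that is achievable ONLY as a + a for a ∈ A (i.e. sums representable only with equal summands).
Enumerate pairs (a, a') with a < a' (symmetric, so each unordered pair gives one sum; this covers all a ≠ a'):
  -5 + -3 = -8
  -5 + 0 = -5
  -5 + 4 = -1
  -5 + 5 = 0
  -5 + 7 = 2
  -3 + 0 = -3
  -3 + 4 = 1
  -3 + 5 = 2
  -3 + 7 = 4
  0 + 4 = 4
  0 + 5 = 5
  0 + 7 = 7
  4 + 5 = 9
  4 + 7 = 11
  5 + 7 = 12
Collected distinct sums: {-8, -5, -3, -1, 0, 1, 2, 4, 5, 7, 9, 11, 12}
|A +̂ A| = 13
(Reference bound: |A +̂ A| ≥ 2|A| - 3 for |A| ≥ 2, with |A| = 6 giving ≥ 9.)

|A +̂ A| = 13


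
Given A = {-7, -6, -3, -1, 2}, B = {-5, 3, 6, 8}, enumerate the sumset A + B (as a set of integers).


A + B = {a + b : a ∈ A, b ∈ B}.
Enumerate all |A|·|B| = 5·4 = 20 pairs (a, b) and collect distinct sums.
a = -7: -7+-5=-12, -7+3=-4, -7+6=-1, -7+8=1
a = -6: -6+-5=-11, -6+3=-3, -6+6=0, -6+8=2
a = -3: -3+-5=-8, -3+3=0, -3+6=3, -3+8=5
a = -1: -1+-5=-6, -1+3=2, -1+6=5, -1+8=7
a = 2: 2+-5=-3, 2+3=5, 2+6=8, 2+8=10
Collecting distinct sums: A + B = {-12, -11, -8, -6, -4, -3, -1, 0, 1, 2, 3, 5, 7, 8, 10}
|A + B| = 15

A + B = {-12, -11, -8, -6, -4, -3, -1, 0, 1, 2, 3, 5, 7, 8, 10}


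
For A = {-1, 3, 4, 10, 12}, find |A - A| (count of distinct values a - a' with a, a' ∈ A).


A - A = {a - a' : a, a' ∈ A}; |A| = 5.
Bounds: 2|A|-1 ≤ |A - A| ≤ |A|² - |A| + 1, i.e. 9 ≤ |A - A| ≤ 21.
Note: 0 ∈ A - A always (from a - a). The set is symmetric: if d ∈ A - A then -d ∈ A - A.
Enumerate nonzero differences d = a - a' with a > a' (then include -d):
Positive differences: {1, 2, 4, 5, 6, 7, 8, 9, 11, 13}
Full difference set: {0} ∪ (positive diffs) ∪ (negative diffs).
|A - A| = 1 + 2·10 = 21 (matches direct enumeration: 21).

|A - A| = 21


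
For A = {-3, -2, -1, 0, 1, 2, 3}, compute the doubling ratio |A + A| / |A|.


|A| = 7.
Compute A + A by enumerating all 49 pairs.
A + A = {-6, -5, -4, -3, -2, -1, 0, 1, 2, 3, 4, 5, 6}, so |A + A| = 13.
K = |A + A| / |A| = 13/7 (already in lowest terms) ≈ 1.8571.
Reference: AP of size 7 gives K = 13/7 ≈ 1.8571; a fully generic set of size 7 gives K ≈ 4.0000.

|A| = 7, |A + A| = 13, K = 13/7.


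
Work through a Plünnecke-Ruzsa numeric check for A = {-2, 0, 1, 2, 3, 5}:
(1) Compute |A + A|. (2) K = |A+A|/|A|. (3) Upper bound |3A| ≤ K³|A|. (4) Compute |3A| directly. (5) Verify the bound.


|A| = 6.
Step 1: Compute A + A by enumerating all 36 pairs.
A + A = {-4, -2, -1, 0, 1, 2, 3, 4, 5, 6, 7, 8, 10}, so |A + A| = 13.
Step 2: Doubling constant K = |A + A|/|A| = 13/6 = 13/6 ≈ 2.1667.
Step 3: Plünnecke-Ruzsa gives |3A| ≤ K³·|A| = (2.1667)³ · 6 ≈ 61.0278.
Step 4: Compute 3A = A + A + A directly by enumerating all triples (a,b,c) ∈ A³; |3A| = 20.
Step 5: Check 20 ≤ 61.0278? Yes ✓.

K = 13/6, Plünnecke-Ruzsa bound K³|A| ≈ 61.0278, |3A| = 20, inequality holds.


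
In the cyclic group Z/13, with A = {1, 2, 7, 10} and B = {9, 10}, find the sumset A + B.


Work in Z/13Z: reduce every sum a + b modulo 13.
Enumerate all 8 pairs:
a = 1: 1+9=10, 1+10=11
a = 2: 2+9=11, 2+10=12
a = 7: 7+9=3, 7+10=4
a = 10: 10+9=6, 10+10=7
Distinct residues collected: {3, 4, 6, 7, 10, 11, 12}
|A + B| = 7 (out of 13 total residues).

A + B = {3, 4, 6, 7, 10, 11, 12}


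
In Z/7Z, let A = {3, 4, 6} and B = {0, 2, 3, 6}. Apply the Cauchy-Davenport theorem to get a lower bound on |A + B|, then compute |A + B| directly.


Cauchy-Davenport: |A + B| ≥ min(p, |A| + |B| - 1) for A, B nonempty in Z/pZ.
|A| = 3, |B| = 4, p = 7.
CD lower bound = min(7, 3 + 4 - 1) = min(7, 6) = 6.
Compute A + B mod 7 directly:
a = 3: 3+0=3, 3+2=5, 3+3=6, 3+6=2
a = 4: 4+0=4, 4+2=6, 4+3=0, 4+6=3
a = 6: 6+0=6, 6+2=1, 6+3=2, 6+6=5
A + B = {0, 1, 2, 3, 4, 5, 6}, so |A + B| = 7.
Verify: 7 ≥ 6? Yes ✓.

CD lower bound = 6, actual |A + B| = 7.


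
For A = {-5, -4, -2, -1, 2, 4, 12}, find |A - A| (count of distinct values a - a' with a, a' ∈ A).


A - A = {a - a' : a, a' ∈ A}; |A| = 7.
Bounds: 2|A|-1 ≤ |A - A| ≤ |A|² - |A| + 1, i.e. 13 ≤ |A - A| ≤ 43.
Note: 0 ∈ A - A always (from a - a). The set is symmetric: if d ∈ A - A then -d ∈ A - A.
Enumerate nonzero differences d = a - a' with a > a' (then include -d):
Positive differences: {1, 2, 3, 4, 5, 6, 7, 8, 9, 10, 13, 14, 16, 17}
Full difference set: {0} ∪ (positive diffs) ∪ (negative diffs).
|A - A| = 1 + 2·14 = 29 (matches direct enumeration: 29).

|A - A| = 29


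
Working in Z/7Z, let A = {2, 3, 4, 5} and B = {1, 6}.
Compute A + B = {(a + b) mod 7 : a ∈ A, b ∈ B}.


Work in Z/7Z: reduce every sum a + b modulo 7.
Enumerate all 8 pairs:
a = 2: 2+1=3, 2+6=1
a = 3: 3+1=4, 3+6=2
a = 4: 4+1=5, 4+6=3
a = 5: 5+1=6, 5+6=4
Distinct residues collected: {1, 2, 3, 4, 5, 6}
|A + B| = 6 (out of 7 total residues).

A + B = {1, 2, 3, 4, 5, 6}


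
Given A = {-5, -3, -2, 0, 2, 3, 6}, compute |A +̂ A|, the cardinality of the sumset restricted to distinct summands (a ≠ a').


Restricted sumset: A +̂ A = {a + a' : a ∈ A, a' ∈ A, a ≠ a'}.
Equivalently, take A + A and drop any sum 2a that is achievable ONLY as a + a for a ∈ A (i.e. sums representable only with equal summands).
Enumerate pairs (a, a') with a < a' (symmetric, so each unordered pair gives one sum; this covers all a ≠ a'):
  -5 + -3 = -8
  -5 + -2 = -7
  -5 + 0 = -5
  -5 + 2 = -3
  -5 + 3 = -2
  -5 + 6 = 1
  -3 + -2 = -5
  -3 + 0 = -3
  -3 + 2 = -1
  -3 + 3 = 0
  -3 + 6 = 3
  -2 + 0 = -2
  -2 + 2 = 0
  -2 + 3 = 1
  -2 + 6 = 4
  0 + 2 = 2
  0 + 3 = 3
  0 + 6 = 6
  2 + 3 = 5
  2 + 6 = 8
  3 + 6 = 9
Collected distinct sums: {-8, -7, -5, -3, -2, -1, 0, 1, 2, 3, 4, 5, 6, 8, 9}
|A +̂ A| = 15
(Reference bound: |A +̂ A| ≥ 2|A| - 3 for |A| ≥ 2, with |A| = 7 giving ≥ 11.)

|A +̂ A| = 15


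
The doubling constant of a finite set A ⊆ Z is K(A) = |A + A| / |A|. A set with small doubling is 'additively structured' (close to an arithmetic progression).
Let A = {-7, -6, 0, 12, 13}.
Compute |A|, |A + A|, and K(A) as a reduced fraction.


|A| = 5.
Compute A + A by enumerating all 25 pairs.
A + A = {-14, -13, -12, -7, -6, 0, 5, 6, 7, 12, 13, 24, 25, 26}, so |A + A| = 14.
K = |A + A| / |A| = 14/5 (already in lowest terms) ≈ 2.8000.
Reference: AP of size 5 gives K = 9/5 ≈ 1.8000; a fully generic set of size 5 gives K ≈ 3.0000.

|A| = 5, |A + A| = 14, K = 14/5.


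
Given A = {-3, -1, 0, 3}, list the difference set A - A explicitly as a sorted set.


A - A = {a - a' : a, a' ∈ A}.
Compute a - a' for each ordered pair (a, a'):
a = -3: -3--3=0, -3--1=-2, -3-0=-3, -3-3=-6
a = -1: -1--3=2, -1--1=0, -1-0=-1, -1-3=-4
a = 0: 0--3=3, 0--1=1, 0-0=0, 0-3=-3
a = 3: 3--3=6, 3--1=4, 3-0=3, 3-3=0
Collecting distinct values (and noting 0 appears from a-a):
A - A = {-6, -4, -3, -2, -1, 0, 1, 2, 3, 4, 6}
|A - A| = 11

A - A = {-6, -4, -3, -2, -1, 0, 1, 2, 3, 4, 6}


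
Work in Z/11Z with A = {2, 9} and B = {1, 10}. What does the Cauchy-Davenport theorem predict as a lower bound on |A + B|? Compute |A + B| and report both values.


Cauchy-Davenport: |A + B| ≥ min(p, |A| + |B| - 1) for A, B nonempty in Z/pZ.
|A| = 2, |B| = 2, p = 11.
CD lower bound = min(11, 2 + 2 - 1) = min(11, 3) = 3.
Compute A + B mod 11 directly:
a = 2: 2+1=3, 2+10=1
a = 9: 9+1=10, 9+10=8
A + B = {1, 3, 8, 10}, so |A + B| = 4.
Verify: 4 ≥ 3? Yes ✓.

CD lower bound = 3, actual |A + B| = 4.


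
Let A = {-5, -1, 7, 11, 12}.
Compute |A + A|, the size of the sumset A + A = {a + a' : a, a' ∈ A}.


A + A = {a + a' : a, a' ∈ A}; |A| = 5.
General bounds: 2|A| - 1 ≤ |A + A| ≤ |A|(|A|+1)/2, i.e. 9 ≤ |A + A| ≤ 15.
Lower bound 2|A|-1 is attained iff A is an arithmetic progression.
Enumerate sums a + a' for a ≤ a' (symmetric, so this suffices):
a = -5: -5+-5=-10, -5+-1=-6, -5+7=2, -5+11=6, -5+12=7
a = -1: -1+-1=-2, -1+7=6, -1+11=10, -1+12=11
a = 7: 7+7=14, 7+11=18, 7+12=19
a = 11: 11+11=22, 11+12=23
a = 12: 12+12=24
Distinct sums: {-10, -6, -2, 2, 6, 7, 10, 11, 14, 18, 19, 22, 23, 24}
|A + A| = 14

|A + A| = 14


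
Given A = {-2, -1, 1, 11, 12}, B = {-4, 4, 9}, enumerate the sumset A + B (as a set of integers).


A + B = {a + b : a ∈ A, b ∈ B}.
Enumerate all |A|·|B| = 5·3 = 15 pairs (a, b) and collect distinct sums.
a = -2: -2+-4=-6, -2+4=2, -2+9=7
a = -1: -1+-4=-5, -1+4=3, -1+9=8
a = 1: 1+-4=-3, 1+4=5, 1+9=10
a = 11: 11+-4=7, 11+4=15, 11+9=20
a = 12: 12+-4=8, 12+4=16, 12+9=21
Collecting distinct sums: A + B = {-6, -5, -3, 2, 3, 5, 7, 8, 10, 15, 16, 20, 21}
|A + B| = 13

A + B = {-6, -5, -3, 2, 3, 5, 7, 8, 10, 15, 16, 20, 21}


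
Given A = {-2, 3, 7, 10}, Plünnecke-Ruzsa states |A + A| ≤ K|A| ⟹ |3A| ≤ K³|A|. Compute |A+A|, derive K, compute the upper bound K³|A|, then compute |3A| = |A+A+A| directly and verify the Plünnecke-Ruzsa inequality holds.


|A| = 4.
Step 1: Compute A + A by enumerating all 16 pairs.
A + A = {-4, 1, 5, 6, 8, 10, 13, 14, 17, 20}, so |A + A| = 10.
Step 2: Doubling constant K = |A + A|/|A| = 10/4 = 10/4 ≈ 2.5000.
Step 3: Plünnecke-Ruzsa gives |3A| ≤ K³·|A| = (2.5000)³ · 4 ≈ 62.5000.
Step 4: Compute 3A = A + A + A directly by enumerating all triples (a,b,c) ∈ A³; |3A| = 20.
Step 5: Check 20 ≤ 62.5000? Yes ✓.

K = 10/4, Plünnecke-Ruzsa bound K³|A| ≈ 62.5000, |3A| = 20, inequality holds.


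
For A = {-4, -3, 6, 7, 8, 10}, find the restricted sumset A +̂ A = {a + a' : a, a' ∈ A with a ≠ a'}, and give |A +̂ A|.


Restricted sumset: A +̂ A = {a + a' : a ∈ A, a' ∈ A, a ≠ a'}.
Equivalently, take A + A and drop any sum 2a that is achievable ONLY as a + a for a ∈ A (i.e. sums representable only with equal summands).
Enumerate pairs (a, a') with a < a' (symmetric, so each unordered pair gives one sum; this covers all a ≠ a'):
  -4 + -3 = -7
  -4 + 6 = 2
  -4 + 7 = 3
  -4 + 8 = 4
  -4 + 10 = 6
  -3 + 6 = 3
  -3 + 7 = 4
  -3 + 8 = 5
  -3 + 10 = 7
  6 + 7 = 13
  6 + 8 = 14
  6 + 10 = 16
  7 + 8 = 15
  7 + 10 = 17
  8 + 10 = 18
Collected distinct sums: {-7, 2, 3, 4, 5, 6, 7, 13, 14, 15, 16, 17, 18}
|A +̂ A| = 13
(Reference bound: |A +̂ A| ≥ 2|A| - 3 for |A| ≥ 2, with |A| = 6 giving ≥ 9.)

|A +̂ A| = 13


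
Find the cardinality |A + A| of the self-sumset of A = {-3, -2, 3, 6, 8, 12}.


A + A = {a + a' : a, a' ∈ A}; |A| = 6.
General bounds: 2|A| - 1 ≤ |A + A| ≤ |A|(|A|+1)/2, i.e. 11 ≤ |A + A| ≤ 21.
Lower bound 2|A|-1 is attained iff A is an arithmetic progression.
Enumerate sums a + a' for a ≤ a' (symmetric, so this suffices):
a = -3: -3+-3=-6, -3+-2=-5, -3+3=0, -3+6=3, -3+8=5, -3+12=9
a = -2: -2+-2=-4, -2+3=1, -2+6=4, -2+8=6, -2+12=10
a = 3: 3+3=6, 3+6=9, 3+8=11, 3+12=15
a = 6: 6+6=12, 6+8=14, 6+12=18
a = 8: 8+8=16, 8+12=20
a = 12: 12+12=24
Distinct sums: {-6, -5, -4, 0, 1, 3, 4, 5, 6, 9, 10, 11, 12, 14, 15, 16, 18, 20, 24}
|A + A| = 19

|A + A| = 19


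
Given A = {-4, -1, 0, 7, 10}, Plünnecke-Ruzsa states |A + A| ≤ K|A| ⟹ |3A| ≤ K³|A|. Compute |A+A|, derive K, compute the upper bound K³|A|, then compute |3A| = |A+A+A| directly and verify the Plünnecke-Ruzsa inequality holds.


|A| = 5.
Step 1: Compute A + A by enumerating all 25 pairs.
A + A = {-8, -5, -4, -2, -1, 0, 3, 6, 7, 9, 10, 14, 17, 20}, so |A + A| = 14.
Step 2: Doubling constant K = |A + A|/|A| = 14/5 = 14/5 ≈ 2.8000.
Step 3: Plünnecke-Ruzsa gives |3A| ≤ K³·|A| = (2.8000)³ · 5 ≈ 109.7600.
Step 4: Compute 3A = A + A + A directly by enumerating all triples (a,b,c) ∈ A³; |3A| = 28.
Step 5: Check 28 ≤ 109.7600? Yes ✓.

K = 14/5, Plünnecke-Ruzsa bound K³|A| ≈ 109.7600, |3A| = 28, inequality holds.


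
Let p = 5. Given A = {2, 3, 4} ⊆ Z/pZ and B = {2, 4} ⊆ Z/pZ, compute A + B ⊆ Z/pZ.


Work in Z/5Z: reduce every sum a + b modulo 5.
Enumerate all 6 pairs:
a = 2: 2+2=4, 2+4=1
a = 3: 3+2=0, 3+4=2
a = 4: 4+2=1, 4+4=3
Distinct residues collected: {0, 1, 2, 3, 4}
|A + B| = 5 (out of 5 total residues).

A + B = {0, 1, 2, 3, 4}


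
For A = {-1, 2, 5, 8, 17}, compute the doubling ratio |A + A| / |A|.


|A| = 5.
Compute A + A by enumerating all 25 pairs.
A + A = {-2, 1, 4, 7, 10, 13, 16, 19, 22, 25, 34}, so |A + A| = 11.
K = |A + A| / |A| = 11/5 (already in lowest terms) ≈ 2.2000.
Reference: AP of size 5 gives K = 9/5 ≈ 1.8000; a fully generic set of size 5 gives K ≈ 3.0000.

|A| = 5, |A + A| = 11, K = 11/5.


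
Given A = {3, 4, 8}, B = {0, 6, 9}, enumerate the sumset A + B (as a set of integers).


A + B = {a + b : a ∈ A, b ∈ B}.
Enumerate all |A|·|B| = 3·3 = 9 pairs (a, b) and collect distinct sums.
a = 3: 3+0=3, 3+6=9, 3+9=12
a = 4: 4+0=4, 4+6=10, 4+9=13
a = 8: 8+0=8, 8+6=14, 8+9=17
Collecting distinct sums: A + B = {3, 4, 8, 9, 10, 12, 13, 14, 17}
|A + B| = 9

A + B = {3, 4, 8, 9, 10, 12, 13, 14, 17}


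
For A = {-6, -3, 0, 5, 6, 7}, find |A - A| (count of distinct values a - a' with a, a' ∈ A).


A - A = {a - a' : a, a' ∈ A}; |A| = 6.
Bounds: 2|A|-1 ≤ |A - A| ≤ |A|² - |A| + 1, i.e. 11 ≤ |A - A| ≤ 31.
Note: 0 ∈ A - A always (from a - a). The set is symmetric: if d ∈ A - A then -d ∈ A - A.
Enumerate nonzero differences d = a - a' with a > a' (then include -d):
Positive differences: {1, 2, 3, 5, 6, 7, 8, 9, 10, 11, 12, 13}
Full difference set: {0} ∪ (positive diffs) ∪ (negative diffs).
|A - A| = 1 + 2·12 = 25 (matches direct enumeration: 25).

|A - A| = 25


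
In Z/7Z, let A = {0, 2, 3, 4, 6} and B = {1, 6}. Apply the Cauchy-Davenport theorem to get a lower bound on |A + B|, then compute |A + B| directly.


Cauchy-Davenport: |A + B| ≥ min(p, |A| + |B| - 1) for A, B nonempty in Z/pZ.
|A| = 5, |B| = 2, p = 7.
CD lower bound = min(7, 5 + 2 - 1) = min(7, 6) = 6.
Compute A + B mod 7 directly:
a = 0: 0+1=1, 0+6=6
a = 2: 2+1=3, 2+6=1
a = 3: 3+1=4, 3+6=2
a = 4: 4+1=5, 4+6=3
a = 6: 6+1=0, 6+6=5
A + B = {0, 1, 2, 3, 4, 5, 6}, so |A + B| = 7.
Verify: 7 ≥ 6? Yes ✓.

CD lower bound = 6, actual |A + B| = 7.


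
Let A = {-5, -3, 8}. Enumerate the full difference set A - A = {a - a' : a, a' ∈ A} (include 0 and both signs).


A - A = {a - a' : a, a' ∈ A}.
Compute a - a' for each ordered pair (a, a'):
a = -5: -5--5=0, -5--3=-2, -5-8=-13
a = -3: -3--5=2, -3--3=0, -3-8=-11
a = 8: 8--5=13, 8--3=11, 8-8=0
Collecting distinct values (and noting 0 appears from a-a):
A - A = {-13, -11, -2, 0, 2, 11, 13}
|A - A| = 7

A - A = {-13, -11, -2, 0, 2, 11, 13}


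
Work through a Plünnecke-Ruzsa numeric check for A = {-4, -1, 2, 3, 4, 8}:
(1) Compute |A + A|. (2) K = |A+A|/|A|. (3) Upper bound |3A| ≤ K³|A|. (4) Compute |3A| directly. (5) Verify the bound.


|A| = 6.
Step 1: Compute A + A by enumerating all 36 pairs.
A + A = {-8, -5, -2, -1, 0, 1, 2, 3, 4, 5, 6, 7, 8, 10, 11, 12, 16}, so |A + A| = 17.
Step 2: Doubling constant K = |A + A|/|A| = 17/6 = 17/6 ≈ 2.8333.
Step 3: Plünnecke-Ruzsa gives |3A| ≤ K³·|A| = (2.8333)³ · 6 ≈ 136.4722.
Step 4: Compute 3A = A + A + A directly by enumerating all triples (a,b,c) ∈ A³; |3A| = 29.
Step 5: Check 29 ≤ 136.4722? Yes ✓.

K = 17/6, Plünnecke-Ruzsa bound K³|A| ≈ 136.4722, |3A| = 29, inequality holds.


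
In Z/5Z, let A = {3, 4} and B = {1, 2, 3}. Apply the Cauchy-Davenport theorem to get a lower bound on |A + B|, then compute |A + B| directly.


Cauchy-Davenport: |A + B| ≥ min(p, |A| + |B| - 1) for A, B nonempty in Z/pZ.
|A| = 2, |B| = 3, p = 5.
CD lower bound = min(5, 2 + 3 - 1) = min(5, 4) = 4.
Compute A + B mod 5 directly:
a = 3: 3+1=4, 3+2=0, 3+3=1
a = 4: 4+1=0, 4+2=1, 4+3=2
A + B = {0, 1, 2, 4}, so |A + B| = 4.
Verify: 4 ≥ 4? Yes ✓.

CD lower bound = 4, actual |A + B| = 4.


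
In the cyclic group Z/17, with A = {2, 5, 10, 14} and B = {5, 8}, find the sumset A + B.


Work in Z/17Z: reduce every sum a + b modulo 17.
Enumerate all 8 pairs:
a = 2: 2+5=7, 2+8=10
a = 5: 5+5=10, 5+8=13
a = 10: 10+5=15, 10+8=1
a = 14: 14+5=2, 14+8=5
Distinct residues collected: {1, 2, 5, 7, 10, 13, 15}
|A + B| = 7 (out of 17 total residues).

A + B = {1, 2, 5, 7, 10, 13, 15}


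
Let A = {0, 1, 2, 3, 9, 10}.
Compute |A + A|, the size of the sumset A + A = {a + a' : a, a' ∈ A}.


A + A = {a + a' : a, a' ∈ A}; |A| = 6.
General bounds: 2|A| - 1 ≤ |A + A| ≤ |A|(|A|+1)/2, i.e. 11 ≤ |A + A| ≤ 21.
Lower bound 2|A|-1 is attained iff A is an arithmetic progression.
Enumerate sums a + a' for a ≤ a' (symmetric, so this suffices):
a = 0: 0+0=0, 0+1=1, 0+2=2, 0+3=3, 0+9=9, 0+10=10
a = 1: 1+1=2, 1+2=3, 1+3=4, 1+9=10, 1+10=11
a = 2: 2+2=4, 2+3=5, 2+9=11, 2+10=12
a = 3: 3+3=6, 3+9=12, 3+10=13
a = 9: 9+9=18, 9+10=19
a = 10: 10+10=20
Distinct sums: {0, 1, 2, 3, 4, 5, 6, 9, 10, 11, 12, 13, 18, 19, 20}
|A + A| = 15

|A + A| = 15


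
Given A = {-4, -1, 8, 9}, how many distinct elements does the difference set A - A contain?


A - A = {a - a' : a, a' ∈ A}; |A| = 4.
Bounds: 2|A|-1 ≤ |A - A| ≤ |A|² - |A| + 1, i.e. 7 ≤ |A - A| ≤ 13.
Note: 0 ∈ A - A always (from a - a). The set is symmetric: if d ∈ A - A then -d ∈ A - A.
Enumerate nonzero differences d = a - a' with a > a' (then include -d):
Positive differences: {1, 3, 9, 10, 12, 13}
Full difference set: {0} ∪ (positive diffs) ∪ (negative diffs).
|A - A| = 1 + 2·6 = 13 (matches direct enumeration: 13).

|A - A| = 13


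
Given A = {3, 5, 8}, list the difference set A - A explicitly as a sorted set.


A - A = {a - a' : a, a' ∈ A}.
Compute a - a' for each ordered pair (a, a'):
a = 3: 3-3=0, 3-5=-2, 3-8=-5
a = 5: 5-3=2, 5-5=0, 5-8=-3
a = 8: 8-3=5, 8-5=3, 8-8=0
Collecting distinct values (and noting 0 appears from a-a):
A - A = {-5, -3, -2, 0, 2, 3, 5}
|A - A| = 7

A - A = {-5, -3, -2, 0, 2, 3, 5}


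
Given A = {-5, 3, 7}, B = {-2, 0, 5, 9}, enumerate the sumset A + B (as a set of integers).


A + B = {a + b : a ∈ A, b ∈ B}.
Enumerate all |A|·|B| = 3·4 = 12 pairs (a, b) and collect distinct sums.
a = -5: -5+-2=-7, -5+0=-5, -5+5=0, -5+9=4
a = 3: 3+-2=1, 3+0=3, 3+5=8, 3+9=12
a = 7: 7+-2=5, 7+0=7, 7+5=12, 7+9=16
Collecting distinct sums: A + B = {-7, -5, 0, 1, 3, 4, 5, 7, 8, 12, 16}
|A + B| = 11

A + B = {-7, -5, 0, 1, 3, 4, 5, 7, 8, 12, 16}


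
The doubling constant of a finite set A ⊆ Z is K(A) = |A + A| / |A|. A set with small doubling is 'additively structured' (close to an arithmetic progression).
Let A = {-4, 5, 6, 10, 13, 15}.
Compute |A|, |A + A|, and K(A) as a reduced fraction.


|A| = 6.
Compute A + A by enumerating all 36 pairs.
A + A = {-8, 1, 2, 6, 9, 10, 11, 12, 15, 16, 18, 19, 20, 21, 23, 25, 26, 28, 30}, so |A + A| = 19.
K = |A + A| / |A| = 19/6 (already in lowest terms) ≈ 3.1667.
Reference: AP of size 6 gives K = 11/6 ≈ 1.8333; a fully generic set of size 6 gives K ≈ 3.5000.

|A| = 6, |A + A| = 19, K = 19/6.


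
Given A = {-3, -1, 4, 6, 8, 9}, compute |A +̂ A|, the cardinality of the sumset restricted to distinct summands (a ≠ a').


Restricted sumset: A +̂ A = {a + a' : a ∈ A, a' ∈ A, a ≠ a'}.
Equivalently, take A + A and drop any sum 2a that is achievable ONLY as a + a for a ∈ A (i.e. sums representable only with equal summands).
Enumerate pairs (a, a') with a < a' (symmetric, so each unordered pair gives one sum; this covers all a ≠ a'):
  -3 + -1 = -4
  -3 + 4 = 1
  -3 + 6 = 3
  -3 + 8 = 5
  -3 + 9 = 6
  -1 + 4 = 3
  -1 + 6 = 5
  -1 + 8 = 7
  -1 + 9 = 8
  4 + 6 = 10
  4 + 8 = 12
  4 + 9 = 13
  6 + 8 = 14
  6 + 9 = 15
  8 + 9 = 17
Collected distinct sums: {-4, 1, 3, 5, 6, 7, 8, 10, 12, 13, 14, 15, 17}
|A +̂ A| = 13
(Reference bound: |A +̂ A| ≥ 2|A| - 3 for |A| ≥ 2, with |A| = 6 giving ≥ 9.)

|A +̂ A| = 13


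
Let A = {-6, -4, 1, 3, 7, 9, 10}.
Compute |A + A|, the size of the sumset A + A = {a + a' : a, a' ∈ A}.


A + A = {a + a' : a, a' ∈ A}; |A| = 7.
General bounds: 2|A| - 1 ≤ |A + A| ≤ |A|(|A|+1)/2, i.e. 13 ≤ |A + A| ≤ 28.
Lower bound 2|A|-1 is attained iff A is an arithmetic progression.
Enumerate sums a + a' for a ≤ a' (symmetric, so this suffices):
a = -6: -6+-6=-12, -6+-4=-10, -6+1=-5, -6+3=-3, -6+7=1, -6+9=3, -6+10=4
a = -4: -4+-4=-8, -4+1=-3, -4+3=-1, -4+7=3, -4+9=5, -4+10=6
a = 1: 1+1=2, 1+3=4, 1+7=8, 1+9=10, 1+10=11
a = 3: 3+3=6, 3+7=10, 3+9=12, 3+10=13
a = 7: 7+7=14, 7+9=16, 7+10=17
a = 9: 9+9=18, 9+10=19
a = 10: 10+10=20
Distinct sums: {-12, -10, -8, -5, -3, -1, 1, 2, 3, 4, 5, 6, 8, 10, 11, 12, 13, 14, 16, 17, 18, 19, 20}
|A + A| = 23

|A + A| = 23


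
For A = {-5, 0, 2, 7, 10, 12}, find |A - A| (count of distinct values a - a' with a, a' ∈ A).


A - A = {a - a' : a, a' ∈ A}; |A| = 6.
Bounds: 2|A|-1 ≤ |A - A| ≤ |A|² - |A| + 1, i.e. 11 ≤ |A - A| ≤ 31.
Note: 0 ∈ A - A always (from a - a). The set is symmetric: if d ∈ A - A then -d ∈ A - A.
Enumerate nonzero differences d = a - a' with a > a' (then include -d):
Positive differences: {2, 3, 5, 7, 8, 10, 12, 15, 17}
Full difference set: {0} ∪ (positive diffs) ∪ (negative diffs).
|A - A| = 1 + 2·9 = 19 (matches direct enumeration: 19).

|A - A| = 19


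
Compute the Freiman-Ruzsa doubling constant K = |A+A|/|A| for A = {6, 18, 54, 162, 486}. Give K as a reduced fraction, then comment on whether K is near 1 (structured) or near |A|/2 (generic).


|A| = 5.
Compute A + A by enumerating all 25 pairs.
A + A = {12, 24, 36, 60, 72, 108, 168, 180, 216, 324, 492, 504, 540, 648, 972}, so |A + A| = 15.
K = |A + A| / |A| = 15/5 = 3/1 ≈ 3.0000.
Reference: AP of size 5 gives K = 9/5 ≈ 1.8000; a fully generic set of size 5 gives K ≈ 3.0000.

|A| = 5, |A + A| = 15, K = 15/5 = 3/1.


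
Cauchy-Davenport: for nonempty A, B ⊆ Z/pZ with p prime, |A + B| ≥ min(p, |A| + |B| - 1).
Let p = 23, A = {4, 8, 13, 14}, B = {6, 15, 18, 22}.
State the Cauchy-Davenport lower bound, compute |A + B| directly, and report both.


Cauchy-Davenport: |A + B| ≥ min(p, |A| + |B| - 1) for A, B nonempty in Z/pZ.
|A| = 4, |B| = 4, p = 23.
CD lower bound = min(23, 4 + 4 - 1) = min(23, 7) = 7.
Compute A + B mod 23 directly:
a = 4: 4+6=10, 4+15=19, 4+18=22, 4+22=3
a = 8: 8+6=14, 8+15=0, 8+18=3, 8+22=7
a = 13: 13+6=19, 13+15=5, 13+18=8, 13+22=12
a = 14: 14+6=20, 14+15=6, 14+18=9, 14+22=13
A + B = {0, 3, 5, 6, 7, 8, 9, 10, 12, 13, 14, 19, 20, 22}, so |A + B| = 14.
Verify: 14 ≥ 7? Yes ✓.

CD lower bound = 7, actual |A + B| = 14.


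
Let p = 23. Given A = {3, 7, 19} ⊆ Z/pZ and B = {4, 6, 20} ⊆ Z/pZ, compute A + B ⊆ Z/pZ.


Work in Z/23Z: reduce every sum a + b modulo 23.
Enumerate all 9 pairs:
a = 3: 3+4=7, 3+6=9, 3+20=0
a = 7: 7+4=11, 7+6=13, 7+20=4
a = 19: 19+4=0, 19+6=2, 19+20=16
Distinct residues collected: {0, 2, 4, 7, 9, 11, 13, 16}
|A + B| = 8 (out of 23 total residues).

A + B = {0, 2, 4, 7, 9, 11, 13, 16}


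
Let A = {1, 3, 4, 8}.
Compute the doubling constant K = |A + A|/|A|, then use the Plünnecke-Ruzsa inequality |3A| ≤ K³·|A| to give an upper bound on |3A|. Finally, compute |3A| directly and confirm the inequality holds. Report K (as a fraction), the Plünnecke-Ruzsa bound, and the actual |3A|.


|A| = 4.
Step 1: Compute A + A by enumerating all 16 pairs.
A + A = {2, 4, 5, 6, 7, 8, 9, 11, 12, 16}, so |A + A| = 10.
Step 2: Doubling constant K = |A + A|/|A| = 10/4 = 10/4 ≈ 2.5000.
Step 3: Plünnecke-Ruzsa gives |3A| ≤ K³·|A| = (2.5000)³ · 4 ≈ 62.5000.
Step 4: Compute 3A = A + A + A directly by enumerating all triples (a,b,c) ∈ A³; |3A| = 17.
Step 5: Check 17 ≤ 62.5000? Yes ✓.

K = 10/4, Plünnecke-Ruzsa bound K³|A| ≈ 62.5000, |3A| = 17, inequality holds.


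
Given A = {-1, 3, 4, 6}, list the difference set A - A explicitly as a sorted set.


A - A = {a - a' : a, a' ∈ A}.
Compute a - a' for each ordered pair (a, a'):
a = -1: -1--1=0, -1-3=-4, -1-4=-5, -1-6=-7
a = 3: 3--1=4, 3-3=0, 3-4=-1, 3-6=-3
a = 4: 4--1=5, 4-3=1, 4-4=0, 4-6=-2
a = 6: 6--1=7, 6-3=3, 6-4=2, 6-6=0
Collecting distinct values (and noting 0 appears from a-a):
A - A = {-7, -5, -4, -3, -2, -1, 0, 1, 2, 3, 4, 5, 7}
|A - A| = 13

A - A = {-7, -5, -4, -3, -2, -1, 0, 1, 2, 3, 4, 5, 7}


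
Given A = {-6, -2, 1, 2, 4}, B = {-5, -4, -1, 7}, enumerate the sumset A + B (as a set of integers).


A + B = {a + b : a ∈ A, b ∈ B}.
Enumerate all |A|·|B| = 5·4 = 20 pairs (a, b) and collect distinct sums.
a = -6: -6+-5=-11, -6+-4=-10, -6+-1=-7, -6+7=1
a = -2: -2+-5=-7, -2+-4=-6, -2+-1=-3, -2+7=5
a = 1: 1+-5=-4, 1+-4=-3, 1+-1=0, 1+7=8
a = 2: 2+-5=-3, 2+-4=-2, 2+-1=1, 2+7=9
a = 4: 4+-5=-1, 4+-4=0, 4+-1=3, 4+7=11
Collecting distinct sums: A + B = {-11, -10, -7, -6, -4, -3, -2, -1, 0, 1, 3, 5, 8, 9, 11}
|A + B| = 15

A + B = {-11, -10, -7, -6, -4, -3, -2, -1, 0, 1, 3, 5, 8, 9, 11}


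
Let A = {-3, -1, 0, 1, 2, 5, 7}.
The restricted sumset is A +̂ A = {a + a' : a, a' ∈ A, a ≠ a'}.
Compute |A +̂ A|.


Restricted sumset: A +̂ A = {a + a' : a ∈ A, a' ∈ A, a ≠ a'}.
Equivalently, take A + A and drop any sum 2a that is achievable ONLY as a + a for a ∈ A (i.e. sums representable only with equal summands).
Enumerate pairs (a, a') with a < a' (symmetric, so each unordered pair gives one sum; this covers all a ≠ a'):
  -3 + -1 = -4
  -3 + 0 = -3
  -3 + 1 = -2
  -3 + 2 = -1
  -3 + 5 = 2
  -3 + 7 = 4
  -1 + 0 = -1
  -1 + 1 = 0
  -1 + 2 = 1
  -1 + 5 = 4
  -1 + 7 = 6
  0 + 1 = 1
  0 + 2 = 2
  0 + 5 = 5
  0 + 7 = 7
  1 + 2 = 3
  1 + 5 = 6
  1 + 7 = 8
  2 + 5 = 7
  2 + 7 = 9
  5 + 7 = 12
Collected distinct sums: {-4, -3, -2, -1, 0, 1, 2, 3, 4, 5, 6, 7, 8, 9, 12}
|A +̂ A| = 15
(Reference bound: |A +̂ A| ≥ 2|A| - 3 for |A| ≥ 2, with |A| = 7 giving ≥ 11.)

|A +̂ A| = 15


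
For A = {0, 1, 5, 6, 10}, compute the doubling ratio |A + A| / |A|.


|A| = 5.
Compute A + A by enumerating all 25 pairs.
A + A = {0, 1, 2, 5, 6, 7, 10, 11, 12, 15, 16, 20}, so |A + A| = 12.
K = |A + A| / |A| = 12/5 (already in lowest terms) ≈ 2.4000.
Reference: AP of size 5 gives K = 9/5 ≈ 1.8000; a fully generic set of size 5 gives K ≈ 3.0000.

|A| = 5, |A + A| = 12, K = 12/5.


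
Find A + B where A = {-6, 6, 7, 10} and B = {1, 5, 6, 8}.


A + B = {a + b : a ∈ A, b ∈ B}.
Enumerate all |A|·|B| = 4·4 = 16 pairs (a, b) and collect distinct sums.
a = -6: -6+1=-5, -6+5=-1, -6+6=0, -6+8=2
a = 6: 6+1=7, 6+5=11, 6+6=12, 6+8=14
a = 7: 7+1=8, 7+5=12, 7+6=13, 7+8=15
a = 10: 10+1=11, 10+5=15, 10+6=16, 10+8=18
Collecting distinct sums: A + B = {-5, -1, 0, 2, 7, 8, 11, 12, 13, 14, 15, 16, 18}
|A + B| = 13

A + B = {-5, -1, 0, 2, 7, 8, 11, 12, 13, 14, 15, 16, 18}


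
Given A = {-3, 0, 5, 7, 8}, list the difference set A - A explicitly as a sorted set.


A - A = {a - a' : a, a' ∈ A}.
Compute a - a' for each ordered pair (a, a'):
a = -3: -3--3=0, -3-0=-3, -3-5=-8, -3-7=-10, -3-8=-11
a = 0: 0--3=3, 0-0=0, 0-5=-5, 0-7=-7, 0-8=-8
a = 5: 5--3=8, 5-0=5, 5-5=0, 5-7=-2, 5-8=-3
a = 7: 7--3=10, 7-0=7, 7-5=2, 7-7=0, 7-8=-1
a = 8: 8--3=11, 8-0=8, 8-5=3, 8-7=1, 8-8=0
Collecting distinct values (and noting 0 appears from a-a):
A - A = {-11, -10, -8, -7, -5, -3, -2, -1, 0, 1, 2, 3, 5, 7, 8, 10, 11}
|A - A| = 17

A - A = {-11, -10, -8, -7, -5, -3, -2, -1, 0, 1, 2, 3, 5, 7, 8, 10, 11}


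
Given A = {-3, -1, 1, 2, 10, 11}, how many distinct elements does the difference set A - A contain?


A - A = {a - a' : a, a' ∈ A}; |A| = 6.
Bounds: 2|A|-1 ≤ |A - A| ≤ |A|² - |A| + 1, i.e. 11 ≤ |A - A| ≤ 31.
Note: 0 ∈ A - A always (from a - a). The set is symmetric: if d ∈ A - A then -d ∈ A - A.
Enumerate nonzero differences d = a - a' with a > a' (then include -d):
Positive differences: {1, 2, 3, 4, 5, 8, 9, 10, 11, 12, 13, 14}
Full difference set: {0} ∪ (positive diffs) ∪ (negative diffs).
|A - A| = 1 + 2·12 = 25 (matches direct enumeration: 25).

|A - A| = 25


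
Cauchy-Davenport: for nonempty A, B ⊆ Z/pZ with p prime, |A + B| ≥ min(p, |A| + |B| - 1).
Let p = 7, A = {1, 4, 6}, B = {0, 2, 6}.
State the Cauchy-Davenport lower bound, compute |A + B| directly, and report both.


Cauchy-Davenport: |A + B| ≥ min(p, |A| + |B| - 1) for A, B nonempty in Z/pZ.
|A| = 3, |B| = 3, p = 7.
CD lower bound = min(7, 3 + 3 - 1) = min(7, 5) = 5.
Compute A + B mod 7 directly:
a = 1: 1+0=1, 1+2=3, 1+6=0
a = 4: 4+0=4, 4+2=6, 4+6=3
a = 6: 6+0=6, 6+2=1, 6+6=5
A + B = {0, 1, 3, 4, 5, 6}, so |A + B| = 6.
Verify: 6 ≥ 5? Yes ✓.

CD lower bound = 5, actual |A + B| = 6.


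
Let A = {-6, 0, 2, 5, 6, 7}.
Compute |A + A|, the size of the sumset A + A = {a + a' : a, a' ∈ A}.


A + A = {a + a' : a, a' ∈ A}; |A| = 6.
General bounds: 2|A| - 1 ≤ |A + A| ≤ |A|(|A|+1)/2, i.e. 11 ≤ |A + A| ≤ 21.
Lower bound 2|A|-1 is attained iff A is an arithmetic progression.
Enumerate sums a + a' for a ≤ a' (symmetric, so this suffices):
a = -6: -6+-6=-12, -6+0=-6, -6+2=-4, -6+5=-1, -6+6=0, -6+7=1
a = 0: 0+0=0, 0+2=2, 0+5=5, 0+6=6, 0+7=7
a = 2: 2+2=4, 2+5=7, 2+6=8, 2+7=9
a = 5: 5+5=10, 5+6=11, 5+7=12
a = 6: 6+6=12, 6+7=13
a = 7: 7+7=14
Distinct sums: {-12, -6, -4, -1, 0, 1, 2, 4, 5, 6, 7, 8, 9, 10, 11, 12, 13, 14}
|A + A| = 18

|A + A| = 18


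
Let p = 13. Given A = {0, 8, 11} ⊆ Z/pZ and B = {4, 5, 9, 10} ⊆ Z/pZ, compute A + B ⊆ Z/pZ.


Work in Z/13Z: reduce every sum a + b modulo 13.
Enumerate all 12 pairs:
a = 0: 0+4=4, 0+5=5, 0+9=9, 0+10=10
a = 8: 8+4=12, 8+5=0, 8+9=4, 8+10=5
a = 11: 11+4=2, 11+5=3, 11+9=7, 11+10=8
Distinct residues collected: {0, 2, 3, 4, 5, 7, 8, 9, 10, 12}
|A + B| = 10 (out of 13 total residues).

A + B = {0, 2, 3, 4, 5, 7, 8, 9, 10, 12}


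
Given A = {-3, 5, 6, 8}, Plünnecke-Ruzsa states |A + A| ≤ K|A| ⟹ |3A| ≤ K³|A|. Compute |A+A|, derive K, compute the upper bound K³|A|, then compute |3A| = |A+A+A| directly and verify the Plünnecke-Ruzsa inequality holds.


|A| = 4.
Step 1: Compute A + A by enumerating all 16 pairs.
A + A = {-6, 2, 3, 5, 10, 11, 12, 13, 14, 16}, so |A + A| = 10.
Step 2: Doubling constant K = |A + A|/|A| = 10/4 = 10/4 ≈ 2.5000.
Step 3: Plünnecke-Ruzsa gives |3A| ≤ K³·|A| = (2.5000)³ · 4 ≈ 62.5000.
Step 4: Compute 3A = A + A + A directly by enumerating all triples (a,b,c) ∈ A³; |3A| = 19.
Step 5: Check 19 ≤ 62.5000? Yes ✓.

K = 10/4, Plünnecke-Ruzsa bound K³|A| ≈ 62.5000, |3A| = 19, inequality holds.


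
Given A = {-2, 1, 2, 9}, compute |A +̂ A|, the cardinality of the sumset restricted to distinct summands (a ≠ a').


Restricted sumset: A +̂ A = {a + a' : a ∈ A, a' ∈ A, a ≠ a'}.
Equivalently, take A + A and drop any sum 2a that is achievable ONLY as a + a for a ∈ A (i.e. sums representable only with equal summands).
Enumerate pairs (a, a') with a < a' (symmetric, so each unordered pair gives one sum; this covers all a ≠ a'):
  -2 + 1 = -1
  -2 + 2 = 0
  -2 + 9 = 7
  1 + 2 = 3
  1 + 9 = 10
  2 + 9 = 11
Collected distinct sums: {-1, 0, 3, 7, 10, 11}
|A +̂ A| = 6
(Reference bound: |A +̂ A| ≥ 2|A| - 3 for |A| ≥ 2, with |A| = 4 giving ≥ 5.)

|A +̂ A| = 6


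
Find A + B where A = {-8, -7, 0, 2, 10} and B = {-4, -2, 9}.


A + B = {a + b : a ∈ A, b ∈ B}.
Enumerate all |A|·|B| = 5·3 = 15 pairs (a, b) and collect distinct sums.
a = -8: -8+-4=-12, -8+-2=-10, -8+9=1
a = -7: -7+-4=-11, -7+-2=-9, -7+9=2
a = 0: 0+-4=-4, 0+-2=-2, 0+9=9
a = 2: 2+-4=-2, 2+-2=0, 2+9=11
a = 10: 10+-4=6, 10+-2=8, 10+9=19
Collecting distinct sums: A + B = {-12, -11, -10, -9, -4, -2, 0, 1, 2, 6, 8, 9, 11, 19}
|A + B| = 14

A + B = {-12, -11, -10, -9, -4, -2, 0, 1, 2, 6, 8, 9, 11, 19}


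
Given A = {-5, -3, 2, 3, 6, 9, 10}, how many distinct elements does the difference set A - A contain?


A - A = {a - a' : a, a' ∈ A}; |A| = 7.
Bounds: 2|A|-1 ≤ |A - A| ≤ |A|² - |A| + 1, i.e. 13 ≤ |A - A| ≤ 43.
Note: 0 ∈ A - A always (from a - a). The set is symmetric: if d ∈ A - A then -d ∈ A - A.
Enumerate nonzero differences d = a - a' with a > a' (then include -d):
Positive differences: {1, 2, 3, 4, 5, 6, 7, 8, 9, 11, 12, 13, 14, 15}
Full difference set: {0} ∪ (positive diffs) ∪ (negative diffs).
|A - A| = 1 + 2·14 = 29 (matches direct enumeration: 29).

|A - A| = 29


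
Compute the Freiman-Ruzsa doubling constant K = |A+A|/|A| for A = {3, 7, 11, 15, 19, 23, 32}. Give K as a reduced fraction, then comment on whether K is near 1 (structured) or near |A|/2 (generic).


|A| = 7.
Compute A + A by enumerating all 49 pairs.
A + A = {6, 10, 14, 18, 22, 26, 30, 34, 35, 38, 39, 42, 43, 46, 47, 51, 55, 64}, so |A + A| = 18.
K = |A + A| / |A| = 18/7 (already in lowest terms) ≈ 2.5714.
Reference: AP of size 7 gives K = 13/7 ≈ 1.8571; a fully generic set of size 7 gives K ≈ 4.0000.

|A| = 7, |A + A| = 18, K = 18/7.


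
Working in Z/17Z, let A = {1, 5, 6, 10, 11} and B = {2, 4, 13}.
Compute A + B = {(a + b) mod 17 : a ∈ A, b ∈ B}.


Work in Z/17Z: reduce every sum a + b modulo 17.
Enumerate all 15 pairs:
a = 1: 1+2=3, 1+4=5, 1+13=14
a = 5: 5+2=7, 5+4=9, 5+13=1
a = 6: 6+2=8, 6+4=10, 6+13=2
a = 10: 10+2=12, 10+4=14, 10+13=6
a = 11: 11+2=13, 11+4=15, 11+13=7
Distinct residues collected: {1, 2, 3, 5, 6, 7, 8, 9, 10, 12, 13, 14, 15}
|A + B| = 13 (out of 17 total residues).

A + B = {1, 2, 3, 5, 6, 7, 8, 9, 10, 12, 13, 14, 15}


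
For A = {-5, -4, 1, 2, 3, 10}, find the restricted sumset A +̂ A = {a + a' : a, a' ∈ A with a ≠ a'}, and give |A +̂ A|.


Restricted sumset: A +̂ A = {a + a' : a ∈ A, a' ∈ A, a ≠ a'}.
Equivalently, take A + A and drop any sum 2a that is achievable ONLY as a + a for a ∈ A (i.e. sums representable only with equal summands).
Enumerate pairs (a, a') with a < a' (symmetric, so each unordered pair gives one sum; this covers all a ≠ a'):
  -5 + -4 = -9
  -5 + 1 = -4
  -5 + 2 = -3
  -5 + 3 = -2
  -5 + 10 = 5
  -4 + 1 = -3
  -4 + 2 = -2
  -4 + 3 = -1
  -4 + 10 = 6
  1 + 2 = 3
  1 + 3 = 4
  1 + 10 = 11
  2 + 3 = 5
  2 + 10 = 12
  3 + 10 = 13
Collected distinct sums: {-9, -4, -3, -2, -1, 3, 4, 5, 6, 11, 12, 13}
|A +̂ A| = 12
(Reference bound: |A +̂ A| ≥ 2|A| - 3 for |A| ≥ 2, with |A| = 6 giving ≥ 9.)

|A +̂ A| = 12
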